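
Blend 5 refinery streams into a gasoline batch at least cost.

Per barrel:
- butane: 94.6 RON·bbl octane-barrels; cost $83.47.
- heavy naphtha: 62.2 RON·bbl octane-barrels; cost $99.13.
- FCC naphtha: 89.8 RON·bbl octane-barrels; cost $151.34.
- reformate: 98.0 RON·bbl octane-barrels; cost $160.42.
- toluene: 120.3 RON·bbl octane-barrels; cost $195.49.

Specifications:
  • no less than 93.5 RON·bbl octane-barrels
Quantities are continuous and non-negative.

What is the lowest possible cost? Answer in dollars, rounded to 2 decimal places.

$82.50

Let x1 = barrels of butane, x2 = barrels of heavy naphtha, x3 = barrels of FCC naphtha, x4 = barrels of reformate, x5 = barrels of toluene.
Minimize 83.47x1 + 99.13x2 + 151.34x3 + 160.42x4 + 195.49x5 with:
  94.6x1 + 62.2x2 + 89.8x3 + 98x4 + 120.3x5 ≥ 93.5   (octane-barrels)
  x1, x2, x3, x4, x5 ≥ 0.
The minimum-cost mix takes nothing from heavy naphtha, FCC naphtha, reformate, toluene — only butane. The octane-barrels requirement is met with equality.
That vertex is x1 = 0.9884.
Cost = 83.47·0.9884 = 82.5017.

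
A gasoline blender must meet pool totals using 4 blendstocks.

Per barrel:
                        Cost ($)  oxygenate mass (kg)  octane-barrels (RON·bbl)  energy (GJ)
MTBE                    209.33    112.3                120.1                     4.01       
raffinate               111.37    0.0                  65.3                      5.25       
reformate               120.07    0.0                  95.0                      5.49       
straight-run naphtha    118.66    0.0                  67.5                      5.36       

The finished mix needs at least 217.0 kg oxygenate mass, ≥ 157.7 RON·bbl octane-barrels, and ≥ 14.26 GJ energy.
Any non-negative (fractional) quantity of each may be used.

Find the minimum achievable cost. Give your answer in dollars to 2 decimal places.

$542.62

Let x1 = barrels of MTBE, x2 = barrels of raffinate, x3 = barrels of reformate, x4 = barrels of straight-run naphtha.
Minimize 209.33x1 + 111.37x2 + 120.07x3 + 118.66x4 s.t.:
  112.3x1 ≥ 217   (oxygenate mass)
  120.1x1 + 65.3x2 + 95x3 + 67.5x4 ≥ 157.7   (octane-barrels)
  4.01x1 + 5.25x2 + 5.49x3 + 5.36x4 ≥ 14.26   (energy)
  x1, x2, x3, x4 ≥ 0.
The minimum-cost mix takes nothing from reformate, straight-run naphtha — only MTBE, raffinate. Binding constraints: oxygenate mass and energy.
So MTBE = 1.9323 barrels, raffinate = 1.2403 barrels.
Objective = 209.33·1.9323 + 111.37·1.2403 = 542.6206.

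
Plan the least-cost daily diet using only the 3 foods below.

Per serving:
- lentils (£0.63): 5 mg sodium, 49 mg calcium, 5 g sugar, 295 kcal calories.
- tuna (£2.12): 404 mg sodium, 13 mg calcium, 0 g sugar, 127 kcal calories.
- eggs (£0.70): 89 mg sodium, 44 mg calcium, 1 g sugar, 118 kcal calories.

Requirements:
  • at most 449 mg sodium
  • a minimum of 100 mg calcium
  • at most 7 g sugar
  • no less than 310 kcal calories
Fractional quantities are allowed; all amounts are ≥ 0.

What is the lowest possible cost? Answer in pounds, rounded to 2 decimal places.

This is a linear program. Let x1 = servings of lentils, x2 = servings of tuna, x3 = servings of eggs.
Minimise 0.63x1 + 2.12x2 + 0.7x3 s.t.:
  5x1 + 404x2 + 89x3 ≤ 449   (sodium)
  49x1 + 13x2 + 44x3 ≥ 100   (calcium)
  5x1 + 1x3 ≤ 7   (sugar)
  295x1 + 127x2 + 118x3 ≥ 310   (calories)
  x1, x2, x3 ≥ 0.
At the optimum only lentils, eggs are positive (tuna = 0). There the calcium and sugar constraints are tight.
So lentils = 1.216 servings, eggs = 0.9181 servings.
Objective = 0.63·1.216 + 0.7·0.9181 = 1.4088.

£1.41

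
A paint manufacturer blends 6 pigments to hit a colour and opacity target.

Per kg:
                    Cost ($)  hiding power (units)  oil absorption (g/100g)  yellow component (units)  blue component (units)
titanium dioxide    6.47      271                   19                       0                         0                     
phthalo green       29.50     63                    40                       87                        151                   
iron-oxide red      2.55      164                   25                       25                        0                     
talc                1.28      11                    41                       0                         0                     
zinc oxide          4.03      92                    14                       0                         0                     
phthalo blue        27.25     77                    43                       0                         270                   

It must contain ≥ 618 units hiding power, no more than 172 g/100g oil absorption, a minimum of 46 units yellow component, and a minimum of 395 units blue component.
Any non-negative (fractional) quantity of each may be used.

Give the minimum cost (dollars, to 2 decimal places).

Let x1 = kg of titanium dioxide, x2 = kg of phthalo green, x3 = kg of iron-oxide red, x4 = kg of talc, x5 = kg of zinc oxide, x6 = kg of phthalo blue.
Minimise 6.47x1 + 29.5x2 + 2.55x3 + 1.28x4 + 4.03x5 + 27.25x6 s.t.:
  271x1 + 63x2 + 164x3 + 11x4 + 92x5 + 77x6 ≥ 618   (hiding power)
  19x1 + 40x2 + 25x3 + 41x4 + 14x5 + 43x6 ≤ 172   (oil absorption)
  87x2 + 25x3 ≥ 46   (yellow component)
  151x2 + 270x6 ≥ 395   (blue component)
  x1, x2, x3, x4, x5, x6 ≥ 0.
The cheapest feasible vertex uses only iron-oxide red, phthalo blue; titanium dioxide, phthalo green, talc, zinc oxide are not used. The hiding power and blue component requirements are met with equality.
That vertex is x3 = 3.081, x6 = 1.463.
Cost = 2.55·3.081 + 27.25·1.463 = 47.7233.

$47.72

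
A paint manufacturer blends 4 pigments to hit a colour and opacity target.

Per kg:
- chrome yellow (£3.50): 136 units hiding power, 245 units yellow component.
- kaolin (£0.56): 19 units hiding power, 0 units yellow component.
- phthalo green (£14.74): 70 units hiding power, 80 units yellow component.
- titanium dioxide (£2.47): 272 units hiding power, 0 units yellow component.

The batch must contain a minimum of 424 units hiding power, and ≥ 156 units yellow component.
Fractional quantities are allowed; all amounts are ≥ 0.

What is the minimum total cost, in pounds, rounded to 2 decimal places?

Treat it as an LP. Let x1 = kg of chrome yellow, x2 = kg of kaolin, x3 = kg of phthalo green, x4 = kg of titanium dioxide.
min 3.5x1 + 0.56x2 + 14.74x3 + 2.47x4 with:
  136x1 + 19x2 + 70x3 + 272x4 ≥ 424   (hiding power)
  245x1 + 80x3 ≥ 156   (yellow component)
  x1, x2, x3, x4 ≥ 0.
The minimum-cost mix takes nothing from kaolin, phthalo green — only chrome yellow, titanium dioxide. Binding constraints: hiding power and yellow component.
That vertex is x1 = 0.6367, x4 = 1.24.
Objective = 3.5·0.6367 + 2.47·1.24 = 5.2913.

£5.29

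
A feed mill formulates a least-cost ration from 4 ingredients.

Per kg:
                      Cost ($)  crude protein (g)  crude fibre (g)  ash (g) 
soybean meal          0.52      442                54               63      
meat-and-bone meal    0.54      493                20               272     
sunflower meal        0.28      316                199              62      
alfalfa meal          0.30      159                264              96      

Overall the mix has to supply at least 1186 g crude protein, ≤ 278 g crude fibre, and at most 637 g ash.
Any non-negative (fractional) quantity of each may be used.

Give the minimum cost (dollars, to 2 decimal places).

$1.22

Let x1 = kg of soybean meal, x2 = kg of meat-and-bone meal, x3 = kg of sunflower meal, x4 = kg of alfalfa meal.
Minimise 0.52x1 + 0.54x2 + 0.28x3 + 0.3x4 subject to:
  442x1 + 493x2 + 316x3 + 159x4 ≥ 1186   (crude protein)
  54x1 + 20x2 + 199x3 + 264x4 ≤ 278   (crude fibre)
  63x1 + 272x2 + 62x3 + 96x4 ≤ 637   (ash)
  x1, x2, x3, x4 ≥ 0.
The optimal basis is {meat-and-bone meal, sunflower meal}; soybean meal, alfalfa meal drop out. Binding constraints: crude protein and crude fibre.
So meat-and-bone meal = 1.614 kg, sunflower meal = 1.235 kg.
Objective = 0.54·1.614 + 0.28·1.235 = 1.2174.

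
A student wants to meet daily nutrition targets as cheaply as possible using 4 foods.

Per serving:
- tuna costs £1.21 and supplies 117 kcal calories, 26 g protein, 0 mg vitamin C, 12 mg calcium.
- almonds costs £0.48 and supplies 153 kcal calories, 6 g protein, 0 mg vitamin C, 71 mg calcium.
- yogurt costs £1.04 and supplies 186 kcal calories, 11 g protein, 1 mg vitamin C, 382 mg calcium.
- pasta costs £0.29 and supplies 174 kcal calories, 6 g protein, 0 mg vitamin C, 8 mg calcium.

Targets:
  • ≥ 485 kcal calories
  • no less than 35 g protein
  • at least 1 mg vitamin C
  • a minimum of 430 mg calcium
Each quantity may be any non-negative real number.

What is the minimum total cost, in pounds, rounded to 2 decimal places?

£2.21

Let x1 = servings of tuna, x2 = servings of almonds, x3 = servings of yogurt, x4 = servings of pasta.
Minimise 1.21x1 + 0.48x2 + 1.04x3 + 0.29x4 subject to:
  117x1 + 153x2 + 186x3 + 174x4 ≥ 485   (calories)
  26x1 + 6x2 + 11x3 + 6x4 ≥ 35   (protein)
  1x3 ≥ 1   (vitamin C)
  12x1 + 71x2 + 382x3 + 8x4 ≥ 430   (calcium)
  x1, x2, x3, x4 ≥ 0.
The minimum-cost mix takes nothing from almonds — only tuna, yogurt, pasta. There the calories, protein, calcium constraints are tight.
So tuna = 0.6063 servings, yogurt = 1.081 servings, pasta = 1.224 servings.
Hence cost = 1.21·0.6063 + 1.04·1.081 + 0.29·1.224 = £2.2128.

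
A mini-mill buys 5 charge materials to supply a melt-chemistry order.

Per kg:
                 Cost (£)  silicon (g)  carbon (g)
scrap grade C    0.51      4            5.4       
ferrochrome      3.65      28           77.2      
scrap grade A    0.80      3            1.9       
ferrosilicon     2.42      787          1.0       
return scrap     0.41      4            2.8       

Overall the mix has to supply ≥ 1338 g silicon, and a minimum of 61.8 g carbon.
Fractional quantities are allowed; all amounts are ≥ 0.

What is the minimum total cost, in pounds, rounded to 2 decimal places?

Let x1 = kg of scrap grade C, x2 = kg of ferrochrome, x3 = kg of scrap grade A, x4 = kg of ferrosilicon, x5 = kg of return scrap.
Minimise 0.51x1 + 3.65x2 + 0.8x3 + 2.42x4 + 0.41x5 subject to:
  4x1 + 28x2 + 3x3 + 787x4 + 4x5 ≥ 1338   (silicon)
  5.4x1 + 77.2x2 + 1.9x3 + 1x4 + 2.8x5 ≥ 61.8   (carbon)
  x1, x2, x3, x4, x5 ≥ 0.
The cheapest feasible vertex uses only ferrochrome, ferrosilicon; scrap grade C, scrap grade A, return scrap are not used. There the silicon and carbon constraints are tight.
Solving gives x2 = 0.7789, x4 = 1.672.
Hence cost = 3.65·0.7789 + 2.42·1.672 = £6.8892.

£6.89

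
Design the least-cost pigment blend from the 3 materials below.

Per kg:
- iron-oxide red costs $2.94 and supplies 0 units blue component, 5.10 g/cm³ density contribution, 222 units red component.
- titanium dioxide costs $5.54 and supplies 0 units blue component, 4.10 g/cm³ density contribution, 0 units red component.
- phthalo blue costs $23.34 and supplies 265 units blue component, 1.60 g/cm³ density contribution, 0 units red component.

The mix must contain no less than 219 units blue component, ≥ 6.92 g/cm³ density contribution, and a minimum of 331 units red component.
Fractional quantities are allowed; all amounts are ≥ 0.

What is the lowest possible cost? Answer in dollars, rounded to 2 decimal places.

Treat it as an LP. Let x1 = kg of iron-oxide red, x2 = kg of titanium dioxide, x3 = kg of phthalo blue.
min 2.94x1 + 5.54x2 + 23.34x3 with:
  265x3 ≥ 219   (blue component)
  5.1x1 + 4.1x2 + 1.6x3 ≥ 6.92   (density contribution)
  222x1 ≥ 331   (red component)
  x1, x2, x3 ≥ 0.
The cheapest feasible vertex uses only iron-oxide red, phthalo blue; titanium dioxide is not used. There the blue component and red component constraints are tight.
So iron-oxide red = 1.491 kg, phthalo blue = 0.8264 kg.
Objective = 2.94·1.491 + 23.34·0.8264 = 23.6717.

$23.67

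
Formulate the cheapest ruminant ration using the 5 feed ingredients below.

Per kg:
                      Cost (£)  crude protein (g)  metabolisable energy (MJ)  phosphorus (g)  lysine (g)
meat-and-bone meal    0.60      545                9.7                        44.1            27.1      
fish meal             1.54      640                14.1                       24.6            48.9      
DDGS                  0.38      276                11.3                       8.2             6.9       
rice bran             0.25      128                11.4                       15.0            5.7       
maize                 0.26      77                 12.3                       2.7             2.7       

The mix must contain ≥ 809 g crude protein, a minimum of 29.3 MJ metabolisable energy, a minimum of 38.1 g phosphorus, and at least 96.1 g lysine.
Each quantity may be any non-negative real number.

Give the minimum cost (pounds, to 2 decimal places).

£2.13

Treat it as an LP. Let x1 = kg of meat-and-bone meal, x2 = kg of fish meal, x3 = kg of DDGS, x4 = kg of rice bran, x5 = kg of maize.
min 0.6x1 + 1.54x2 + 0.38x3 + 0.25x4 + 0.26x5 with:
  545x1 + 640x2 + 276x3 + 128x4 + 77x5 ≥ 809   (crude protein)
  9.7x1 + 14.1x2 + 11.3x3 + 11.4x4 + 12.3x5 ≥ 29.3   (metabolisable energy)
  44.1x1 + 24.6x2 + 8.2x3 + 15x4 + 2.7x5 ≥ 38.1   (phosphorus)
  27.1x1 + 48.9x2 + 6.9x3 + 5.7x4 + 2.7x5 ≥ 96.1   (lysine)
  x1, x2, x3, x4, x5 ≥ 0.
At the optimum only meat-and-bone meal is positive (fish meal, DDGS, rice bran, maize = 0). Binding constraint: lysine.
That vertex is x1 = 3.546.
Hence cost = 0.6·3.546 = £2.1276.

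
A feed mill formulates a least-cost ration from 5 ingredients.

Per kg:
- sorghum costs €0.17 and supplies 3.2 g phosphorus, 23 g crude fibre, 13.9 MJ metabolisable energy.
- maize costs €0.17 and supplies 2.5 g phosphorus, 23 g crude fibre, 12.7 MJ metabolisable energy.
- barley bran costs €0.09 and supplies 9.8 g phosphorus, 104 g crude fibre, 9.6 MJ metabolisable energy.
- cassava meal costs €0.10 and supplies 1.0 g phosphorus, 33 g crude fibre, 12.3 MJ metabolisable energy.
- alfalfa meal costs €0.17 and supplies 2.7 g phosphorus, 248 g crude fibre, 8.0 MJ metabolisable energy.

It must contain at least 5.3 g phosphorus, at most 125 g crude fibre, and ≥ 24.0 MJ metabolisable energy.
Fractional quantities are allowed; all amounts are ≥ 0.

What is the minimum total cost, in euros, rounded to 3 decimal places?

€0.200

This is a linear program. Let x1 = kg of sorghum, x2 = kg of maize, x3 = kg of barley bran, x4 = kg of cassava meal, x5 = kg of alfalfa meal.
Minimise 0.17x1 + 0.17x2 + 0.09x3 + 0.1x4 + 0.17x5 s.t.:
  3.2x1 + 2.5x2 + 9.8x3 + 1x4 + 2.7x5 ≥ 5.3   (phosphorus)
  23x1 + 23x2 + 104x3 + 33x4 + 248x5 ≤ 125   (crude fibre)
  13.9x1 + 12.7x2 + 9.6x3 + 12.3x4 + 8x5 ≥ 24   (metabolisable energy)
  x1, x2, x3, x4, x5 ≥ 0.
The minimum-cost mix takes nothing from sorghum, maize, alfalfa meal — only barley bran, cassava meal. There the phosphorus and metabolisable energy constraints are tight.
Optimal quantities: barley bran = 0.3713 kg, cassava meal = 1.661 kg.
Total cost: 0.09·0.3713 + 0.1·1.661 = 0.19952.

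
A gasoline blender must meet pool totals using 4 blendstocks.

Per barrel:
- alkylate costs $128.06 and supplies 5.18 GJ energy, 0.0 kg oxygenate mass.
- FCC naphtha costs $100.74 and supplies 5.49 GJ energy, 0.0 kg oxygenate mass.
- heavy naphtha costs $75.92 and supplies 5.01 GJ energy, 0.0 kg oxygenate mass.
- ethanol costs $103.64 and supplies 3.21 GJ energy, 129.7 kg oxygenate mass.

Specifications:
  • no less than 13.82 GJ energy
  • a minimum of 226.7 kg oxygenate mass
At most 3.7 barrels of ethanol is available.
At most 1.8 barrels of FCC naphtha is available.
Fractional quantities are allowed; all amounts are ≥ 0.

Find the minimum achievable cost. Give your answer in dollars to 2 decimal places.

Set it up as a linear program. Let x1 = barrels of alkylate, x2 = barrels of FCC naphtha, x3 = barrels of heavy naphtha, x4 = barrels of ethanol.
Minimize 128.06x1 + 100.74x2 + 75.92x3 + 103.64x4 subject to:
  5.18x1 + 5.49x2 + 5.01x3 + 3.21x4 ≥ 13.82   (energy)
  129.7x4 ≥ 226.7   (oxygenate mass)
  x4 ≤ 3.7
  x2 ≤ 1.8
  x1, x2, x3, x4 ≥ 0.
The optimal basis is {heavy naphtha, ethanol}; alkylate, FCC naphtha drop out. The energy and oxygenate mass requirements are met with equality.
Optimal quantities: heavy naphtha = 1.6386 barrels, ethanol = 1.7479 barrels.
Hence cost = 75.92·1.6386 + 103.64·1.7479 = $305.5549.

$305.55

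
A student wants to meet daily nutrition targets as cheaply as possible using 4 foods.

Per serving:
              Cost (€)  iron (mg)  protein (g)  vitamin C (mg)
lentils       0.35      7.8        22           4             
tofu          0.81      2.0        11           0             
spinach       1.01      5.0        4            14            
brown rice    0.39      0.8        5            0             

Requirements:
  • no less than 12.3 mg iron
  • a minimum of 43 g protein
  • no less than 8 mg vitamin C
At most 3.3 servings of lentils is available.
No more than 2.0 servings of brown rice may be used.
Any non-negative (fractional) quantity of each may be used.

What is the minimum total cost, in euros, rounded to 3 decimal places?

€0.697

Treat it as an LP. Let x1 = servings of lentils, x2 = servings of tofu, x3 = servings of spinach, x4 = servings of brown rice.
Minimise 0.35x1 + 0.81x2 + 1.01x3 + 0.39x4 subject to:
  7.8x1 + 2x2 + 5x3 + 0.8x4 ≥ 12.3   (iron)
  22x1 + 11x2 + 4x3 + 5x4 ≥ 43   (protein)
  4x1 + 14x3 ≥ 8   (vitamin C)
  x1 ≤ 3.3
  x4 ≤ 2
  x1, x2, x3, x4 ≥ 0.
The cheapest feasible vertex uses only lentils, spinach; tofu, brown rice are not used. There the protein and vitamin C constraints are tight.
That vertex is x1 = 1.952, x3 = 0.0137.
Cost = 0.35·1.952 + 1.01·0.0137 = 0.69704.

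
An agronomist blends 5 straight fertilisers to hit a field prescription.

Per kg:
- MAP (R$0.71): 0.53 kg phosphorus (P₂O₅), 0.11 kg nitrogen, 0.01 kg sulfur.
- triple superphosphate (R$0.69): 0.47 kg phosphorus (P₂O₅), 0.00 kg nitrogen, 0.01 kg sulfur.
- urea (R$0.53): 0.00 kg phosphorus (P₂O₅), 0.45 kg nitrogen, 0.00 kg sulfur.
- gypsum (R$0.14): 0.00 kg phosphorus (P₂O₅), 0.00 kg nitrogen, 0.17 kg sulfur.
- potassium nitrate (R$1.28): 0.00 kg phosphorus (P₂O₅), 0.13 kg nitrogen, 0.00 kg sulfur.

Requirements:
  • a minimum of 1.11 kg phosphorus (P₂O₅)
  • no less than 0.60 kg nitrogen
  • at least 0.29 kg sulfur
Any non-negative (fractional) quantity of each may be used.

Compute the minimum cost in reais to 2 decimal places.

Set it up as a linear program. Let x1 = kg of MAP, x2 = kg of triple superphosphate, x3 = kg of urea, x4 = kg of gypsum, x5 = kg of potassium nitrate.
Minimize 0.71x1 + 0.69x2 + 0.53x3 + 0.14x4 + 1.28x5 with:
  0.53x1 + 0.47x2 ≥ 1.11   (phosphorus (P₂O₅))
  0.11x1 + 0.45x3 + 0.13x5 ≥ 0.6   (nitrogen)
  0.01x1 + 0.01x2 + 0.17x4 ≥ 0.29   (sulfur)
  x1, x2, x3, x4, x5 ≥ 0.
The cheapest feasible vertex uses only MAP, urea, gypsum; triple superphosphate, potassium nitrate are not used. There the phosphorus (P₂O₅), nitrogen, sulfur constraints are tight.
Solving gives x1 = 2.094, x3 = 0.8214, x4 = 1.583.
Hence cost = 0.71·2.094 + 0.53·0.8214 + 0.14·1.583 = R$2.1437.

R$2.14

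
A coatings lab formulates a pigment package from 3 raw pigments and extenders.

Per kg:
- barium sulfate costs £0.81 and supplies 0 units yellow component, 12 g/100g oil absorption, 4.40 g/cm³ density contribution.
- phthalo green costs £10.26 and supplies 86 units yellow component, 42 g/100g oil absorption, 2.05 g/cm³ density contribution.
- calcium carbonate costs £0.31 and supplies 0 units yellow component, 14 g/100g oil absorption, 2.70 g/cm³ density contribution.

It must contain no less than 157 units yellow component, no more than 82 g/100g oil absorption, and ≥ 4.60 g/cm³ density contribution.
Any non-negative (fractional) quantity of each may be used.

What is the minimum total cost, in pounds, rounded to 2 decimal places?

Let x1 = kg of barium sulfate, x2 = kg of phthalo green, x3 = kg of calcium carbonate.
Minimize 0.81x1 + 10.26x2 + 0.31x3 with:
  86x2 ≥ 157   (yellow component)
  12x1 + 42x2 + 14x3 ≤ 82   (oil absorption)
  4.4x1 + 2.05x2 + 2.7x3 ≥ 4.6   (density contribution)
  x1, x2, x3 ≥ 0.
The cheapest feasible vertex uses only phthalo green, calcium carbonate; barium sulfate is not used. There the yellow component and density contribution constraints are tight.
That vertex is x2 = 1.826, x3 = 0.3176.
Hence cost = 10.26·1.826 + 0.31·0.3176 = £18.8332.

£18.83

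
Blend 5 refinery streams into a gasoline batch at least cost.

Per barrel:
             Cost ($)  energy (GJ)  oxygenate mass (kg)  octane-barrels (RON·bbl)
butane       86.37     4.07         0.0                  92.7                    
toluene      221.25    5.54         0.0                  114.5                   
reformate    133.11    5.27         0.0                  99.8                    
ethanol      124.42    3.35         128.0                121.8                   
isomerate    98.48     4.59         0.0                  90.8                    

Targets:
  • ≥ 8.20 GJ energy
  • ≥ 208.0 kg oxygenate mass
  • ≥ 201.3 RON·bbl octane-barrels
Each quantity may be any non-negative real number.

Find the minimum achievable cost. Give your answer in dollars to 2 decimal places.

$260.67

Set it up as a linear program. Let x1 = barrels of butane, x2 = barrels of toluene, x3 = barrels of reformate, x4 = barrels of ethanol, x5 = barrels of isomerate.
Minimize 86.37x1 + 221.25x2 + 133.11x3 + 124.42x4 + 98.48x5 subject to:
  4.07x1 + 5.54x2 + 5.27x3 + 3.35x4 + 4.59x5 ≥ 8.2   (energy)
  128x4 ≥ 208   (oxygenate mass)
  92.7x1 + 114.5x2 + 99.8x3 + 121.8x4 + 90.8x5 ≥ 201.3   (octane-barrels)
  x1, x2, x3, x4, x5 ≥ 0.
The optimal basis is {butane, ethanol}; toluene, reformate, isomerate drop out. Binding constraints: energy and oxygenate mass.
So butane = 0.6772 barrels, ethanol = 1.625 barrels.
Total cost: 86.37·0.6772 + 124.42·1.625 = 260.6723.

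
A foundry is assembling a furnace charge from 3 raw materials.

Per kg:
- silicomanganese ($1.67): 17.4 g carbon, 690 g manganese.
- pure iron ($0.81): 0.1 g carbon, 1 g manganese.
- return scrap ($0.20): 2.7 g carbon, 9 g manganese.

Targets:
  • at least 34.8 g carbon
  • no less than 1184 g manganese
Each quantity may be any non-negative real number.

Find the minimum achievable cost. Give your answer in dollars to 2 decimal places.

$3.22

Let x1 = kg of silicomanganese, x2 = kg of pure iron, x3 = kg of return scrap.
Minimise 1.67x1 + 0.81x2 + 0.2x3 subject to:
  17.4x1 + 0.1x2 + 2.7x3 ≥ 34.8   (carbon)
  690x1 + 1x2 + 9x3 ≥ 1184   (manganese)
  x1, x2, x3 ≥ 0.
The optimal basis is {silicomanganese, return scrap}; pure iron drops out. Binding constraints: carbon and manganese.
That vertex is x1 = 1.69, x3 = 1.999.
Total cost: 1.67·1.69 + 0.2·1.999 = 3.2221.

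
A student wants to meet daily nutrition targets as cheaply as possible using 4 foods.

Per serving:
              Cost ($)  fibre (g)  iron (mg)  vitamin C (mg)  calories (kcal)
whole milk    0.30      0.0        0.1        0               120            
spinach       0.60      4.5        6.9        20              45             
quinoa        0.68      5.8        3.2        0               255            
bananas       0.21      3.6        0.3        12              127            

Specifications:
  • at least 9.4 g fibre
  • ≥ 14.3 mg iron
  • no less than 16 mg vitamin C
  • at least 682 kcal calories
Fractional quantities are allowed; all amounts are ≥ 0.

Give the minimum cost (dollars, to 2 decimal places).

$2.11

Treat it as an LP. Let x1 = servings of whole milk, x2 = servings of spinach, x3 = servings of quinoa, x4 = servings of bananas.
Minimize 0.3x1 + 0.6x2 + 0.68x3 + 0.21x4 with:
  4.5x2 + 5.8x3 + 3.6x4 ≥ 9.4   (fibre)
  0.1x1 + 6.9x2 + 3.2x3 + 0.3x4 ≥ 14.3   (iron)
  20x2 + 12x4 ≥ 16   (vitamin C)
  120x1 + 45x2 + 255x3 + 127x4 ≥ 682   (calories)
  x1, x2, x3, x4 ≥ 0.
The minimum-cost mix takes nothing from whole milk, quinoa — only spinach, bananas. Binding constraints: iron and calories.
So spinach = 1.868 servings, bananas = 4.708 servings.
Total cost: 0.6·1.868 + 0.21·4.708 = 2.1095.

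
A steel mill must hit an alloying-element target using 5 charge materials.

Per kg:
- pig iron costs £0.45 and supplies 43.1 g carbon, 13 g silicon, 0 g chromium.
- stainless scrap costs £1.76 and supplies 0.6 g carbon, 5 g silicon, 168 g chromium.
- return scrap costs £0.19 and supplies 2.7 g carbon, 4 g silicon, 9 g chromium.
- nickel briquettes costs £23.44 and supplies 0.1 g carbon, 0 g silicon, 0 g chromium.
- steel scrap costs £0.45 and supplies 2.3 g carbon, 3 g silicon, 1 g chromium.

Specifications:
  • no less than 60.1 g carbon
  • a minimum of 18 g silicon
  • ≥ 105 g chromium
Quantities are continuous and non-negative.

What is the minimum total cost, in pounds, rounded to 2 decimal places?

£1.72

Treat it as an LP. Let x1 = kg of pig iron, x2 = kg of stainless scrap, x3 = kg of return scrap, x4 = kg of nickel briquettes, x5 = kg of steel scrap.
Minimise 0.45x1 + 1.76x2 + 0.19x3 + 23.44x4 + 0.45x5 s.t.:
  43.1x1 + 0.6x2 + 2.7x3 + 0.1x4 + 2.3x5 ≥ 60.1   (carbon)
  13x1 + 5x2 + 4x3 + 3x5 ≥ 18   (silicon)
  168x2 + 9x3 + 1x5 ≥ 105   (chromium)
  x1, x2, x3, x4, x5 ≥ 0.
The cheapest feasible vertex uses only pig iron, stainless scrap; return scrap, nickel briquettes, steel scrap are not used. There the carbon and chromium constraints are tight.
Optimal quantities: pig iron = 1.386 kg, stainless scrap = 0.625 kg.
Objective = 0.45·1.386 + 1.76·0.625 = 1.7237.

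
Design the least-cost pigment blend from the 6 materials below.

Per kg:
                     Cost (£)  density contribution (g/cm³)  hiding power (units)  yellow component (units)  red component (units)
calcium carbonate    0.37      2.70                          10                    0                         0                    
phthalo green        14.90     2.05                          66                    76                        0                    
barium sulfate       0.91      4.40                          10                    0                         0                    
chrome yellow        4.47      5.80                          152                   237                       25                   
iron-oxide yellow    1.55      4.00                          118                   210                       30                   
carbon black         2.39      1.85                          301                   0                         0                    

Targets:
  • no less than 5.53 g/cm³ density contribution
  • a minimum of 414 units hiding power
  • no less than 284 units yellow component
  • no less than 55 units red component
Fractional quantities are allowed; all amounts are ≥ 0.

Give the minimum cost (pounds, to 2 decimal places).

Let x1 = kg of calcium carbonate, x2 = kg of phthalo green, x3 = kg of barium sulfate, x4 = kg of chrome yellow, x5 = kg of iron-oxide yellow, x6 = kg of carbon black.
Minimize 0.37x1 + 14.9x2 + 0.91x3 + 4.47x4 + 1.55x5 + 2.39x6 subject to:
  2.7x1 + 2.05x2 + 4.4x3 + 5.8x4 + 4x5 + 1.85x6 ≥ 5.53   (density contribution)
  10x1 + 66x2 + 10x3 + 152x4 + 118x5 + 301x6 ≥ 414   (hiding power)
  76x2 + 237x4 + 210x5 ≥ 284   (yellow component)
  25x4 + 30x5 ≥ 55   (red component)
  x1, x2, x3, x4, x5, x6 ≥ 0.
At the optimum only iron-oxide yellow, carbon black are positive (calcium carbonate, phthalo green, barium sulfate, chrome yellow = 0). The hiding power and red component requirements are met with equality.
That vertex is x5 = 1.833, x6 = 0.6567.
Objective = 1.55·1.833 + 2.39·0.6567 = 4.4107.

£4.41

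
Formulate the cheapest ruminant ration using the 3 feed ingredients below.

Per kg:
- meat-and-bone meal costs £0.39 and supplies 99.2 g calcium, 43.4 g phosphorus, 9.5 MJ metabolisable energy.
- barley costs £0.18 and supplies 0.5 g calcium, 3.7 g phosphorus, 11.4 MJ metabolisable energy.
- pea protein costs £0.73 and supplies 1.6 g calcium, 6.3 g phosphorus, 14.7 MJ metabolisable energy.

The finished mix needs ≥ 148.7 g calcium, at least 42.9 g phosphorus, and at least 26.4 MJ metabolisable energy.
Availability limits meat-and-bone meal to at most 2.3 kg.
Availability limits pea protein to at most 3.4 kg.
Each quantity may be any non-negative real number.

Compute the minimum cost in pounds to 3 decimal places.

£0.775

Let x1 = kg of meat-and-bone meal, x2 = kg of barley, x3 = kg of pea protein.
min 0.39x1 + 0.18x2 + 0.73x3 subject to:
  99.2x1 + 0.5x2 + 1.6x3 ≥ 148.7   (calcium)
  43.4x1 + 3.7x2 + 6.3x3 ≥ 42.9   (phosphorus)
  9.5x1 + 11.4x2 + 14.7x3 ≥ 26.4   (metabolisable energy)
  x1 ≤ 2.3
  x3 ≤ 3.4
  x1, x2, x3 ≥ 0.
The minimum-cost mix takes nothing from pea protein — only meat-and-bone meal, barley. There the calcium and metabolisable energy constraints are tight.
Optimal quantities: meat-and-bone meal = 1.494 kg, barley = 1.071 kg.
Objective = 0.39·1.494 + 0.18·1.071 = 0.77544.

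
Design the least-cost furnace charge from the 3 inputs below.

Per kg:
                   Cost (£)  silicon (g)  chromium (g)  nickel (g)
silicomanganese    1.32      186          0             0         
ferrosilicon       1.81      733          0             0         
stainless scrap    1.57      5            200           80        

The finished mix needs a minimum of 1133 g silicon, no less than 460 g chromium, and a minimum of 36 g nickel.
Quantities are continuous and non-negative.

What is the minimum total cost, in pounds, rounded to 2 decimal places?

£6.38

Let x1 = kg of silicomanganese, x2 = kg of ferrosilicon, x3 = kg of stainless scrap.
Minimise 1.32x1 + 1.81x2 + 1.57x3 subject to:
  186x1 + 733x2 + 5x3 ≥ 1133   (silicon)
  200x3 ≥ 460   (chromium)
  80x3 ≥ 36   (nickel)
  x1, x2, x3 ≥ 0.
At the optimum only ferrosilicon, stainless scrap are positive (silicomanganese = 0). There the silicon and chromium constraints are tight.
Solving gives x2 = 1.53, x3 = 2.3.
Objective = 1.81·1.53 + 1.57·2.3 = 6.3803.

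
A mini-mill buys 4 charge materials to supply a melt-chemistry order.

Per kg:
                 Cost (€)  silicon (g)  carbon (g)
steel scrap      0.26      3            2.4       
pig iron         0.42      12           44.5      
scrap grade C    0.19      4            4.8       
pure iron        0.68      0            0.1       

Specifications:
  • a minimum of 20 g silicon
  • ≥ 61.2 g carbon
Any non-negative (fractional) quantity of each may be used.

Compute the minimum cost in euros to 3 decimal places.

Treat it as an LP. Let x1 = kg of steel scrap, x2 = kg of pig iron, x3 = kg of scrap grade C, x4 = kg of pure iron.
Minimise 0.26x1 + 0.42x2 + 0.19x3 + 0.68x4 subject to:
  3x1 + 12x2 + 4x3 ≥ 20   (silicon)
  2.4x1 + 44.5x2 + 4.8x3 + 0.1x4 ≥ 61.2   (carbon)
  x1, x2, x3, x4 ≥ 0.
The cheapest feasible vertex uses only pig iron; steel scrap, scrap grade C, pure iron are not used. Binding constraint: silicon.
So pig iron = 1.667 kg.
Cost = 0.42·1.667 = 0.70014.

€0.700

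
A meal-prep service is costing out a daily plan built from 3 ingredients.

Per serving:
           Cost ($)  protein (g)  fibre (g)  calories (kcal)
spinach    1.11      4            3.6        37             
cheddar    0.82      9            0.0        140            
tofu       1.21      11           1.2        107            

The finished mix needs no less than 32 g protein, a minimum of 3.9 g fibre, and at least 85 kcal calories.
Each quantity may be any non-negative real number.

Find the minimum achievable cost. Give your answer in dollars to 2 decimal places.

$3.61

Let x1 = servings of spinach, x2 = servings of cheddar, x3 = servings of tofu.
Minimize 1.11x1 + 0.82x2 + 1.21x3 with:
  4x1 + 9x2 + 11x3 ≥ 32   (protein)
  3.6x1 + 1.2x3 ≥ 3.9   (fibre)
  37x1 + 140x2 + 107x3 ≥ 85   (calories)
  x1, x2, x3 ≥ 0.
The minimum-cost mix takes nothing from cheddar — only spinach, tofu. The protein and fibre requirements are met with equality.
That vertex is x1 = 0.1293, x3 = 2.862.
Total cost: 1.11·0.1293 + 1.21·2.862 = 3.6065.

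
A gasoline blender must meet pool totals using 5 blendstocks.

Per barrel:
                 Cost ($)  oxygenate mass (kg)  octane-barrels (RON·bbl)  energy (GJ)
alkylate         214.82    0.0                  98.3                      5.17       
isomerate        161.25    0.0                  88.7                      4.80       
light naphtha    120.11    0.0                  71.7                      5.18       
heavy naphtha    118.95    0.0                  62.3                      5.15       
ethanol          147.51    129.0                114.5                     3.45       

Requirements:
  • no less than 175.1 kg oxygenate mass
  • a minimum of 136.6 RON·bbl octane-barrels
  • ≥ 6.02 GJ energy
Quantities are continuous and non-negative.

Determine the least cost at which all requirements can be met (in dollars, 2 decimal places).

Let x1 = barrels of alkylate, x2 = barrels of isomerate, x3 = barrels of light naphtha, x4 = barrels of heavy naphtha, x5 = barrels of ethanol.
Minimise 214.82x1 + 161.25x2 + 120.11x3 + 118.95x4 + 147.51x5 with:
  129x5 ≥ 175.1   (oxygenate mass)
  98.3x1 + 88.7x2 + 71.7x3 + 62.3x4 + 114.5x5 ≥ 136.6   (octane-barrels)
  5.17x1 + 4.8x2 + 5.18x3 + 5.15x4 + 3.45x5 ≥ 6.02   (energy)
  x1, x2, x3, x4, x5 ≥ 0.
The minimum-cost mix takes nothing from alkylate, isomerate, light naphtha — only heavy naphtha, ethanol. Binding constraints: oxygenate mass and energy.
So heavy naphtha = 0.25963 barrels, ethanol = 1.3574 barrels.
Cost = 118.95·0.25963 + 147.51·1.3574 = 231.1131.

$231.11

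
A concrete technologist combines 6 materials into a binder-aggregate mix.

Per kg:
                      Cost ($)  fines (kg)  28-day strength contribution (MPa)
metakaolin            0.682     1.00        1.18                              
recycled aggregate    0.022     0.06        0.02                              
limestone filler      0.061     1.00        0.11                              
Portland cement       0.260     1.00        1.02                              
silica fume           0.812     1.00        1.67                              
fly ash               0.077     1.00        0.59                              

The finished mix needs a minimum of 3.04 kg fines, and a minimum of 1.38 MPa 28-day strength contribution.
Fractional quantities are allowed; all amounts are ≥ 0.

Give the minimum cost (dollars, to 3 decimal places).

$0.220

Treat it as an LP. Let x1 = kg of metakaolin, x2 = kg of recycled aggregate, x3 = kg of limestone filler, x4 = kg of Portland cement, x5 = kg of silica fume, x6 = kg of fly ash.
min 0.682x1 + 0.022x2 + 0.061x3 + 0.26x4 + 0.812x5 + 0.077x6 subject to:
  1x1 + 0.06x2 + 1x3 + 1x4 + 1x5 + 1x6 ≥ 3.04   (fines)
  1.18x1 + 0.02x2 + 0.11x3 + 1.02x4 + 1.67x5 + 0.59x6 ≥ 1.38   (28-day strength contribution)
  x1, x2, x3, x4, x5, x6 ≥ 0.
At the optimum only limestone filler, fly ash are positive (metakaolin, recycled aggregate, Portland cement, silica fume = 0). There the fines and 28-day strength contribution constraints are tight.
Solving gives x3 = 0.8617, x6 = 2.178.
Hence cost = 0.061·0.8617 + 0.077·2.178 = $0.22027.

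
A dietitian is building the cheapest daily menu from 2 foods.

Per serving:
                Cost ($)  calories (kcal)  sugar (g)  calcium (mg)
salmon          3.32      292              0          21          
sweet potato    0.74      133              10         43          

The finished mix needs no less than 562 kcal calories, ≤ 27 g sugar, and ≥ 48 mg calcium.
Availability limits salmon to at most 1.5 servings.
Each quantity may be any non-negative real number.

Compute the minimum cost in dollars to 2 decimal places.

This is a linear program. Let x1 = servings of salmon, x2 = servings of sweet potato.
min 3.32x1 + 0.74x2 subject to:
  292x1 + 133x2 ≥ 562   (calories)
  10x2 ≤ 27   (sugar)
  21x1 + 43x2 ≥ 48   (calcium)
  x1 ≤ 1.5
  x1, x2 ≥ 0.
Both inputs are positive at the optimum. Binding constraints: calories and sugar.
That vertex is x1 = 0.69486, x2 = 2.7.
Cost = 3.32·0.69486 + 0.74·2.7 = 4.3049.

$4.30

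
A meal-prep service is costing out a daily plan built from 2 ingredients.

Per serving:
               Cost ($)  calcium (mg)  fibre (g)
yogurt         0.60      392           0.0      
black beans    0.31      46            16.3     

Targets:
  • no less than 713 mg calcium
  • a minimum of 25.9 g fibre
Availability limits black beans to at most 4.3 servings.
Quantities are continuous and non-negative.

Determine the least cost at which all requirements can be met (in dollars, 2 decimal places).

$1.47

Let x1 = servings of yogurt, x2 = servings of black beans.
Minimize 0.6x1 + 0.31x2 with:
  392x1 + 46x2 ≥ 713   (calcium)
  16.3x2 ≥ 25.9   (fibre)
  x2 ≤ 4.3
  x1, x2 ≥ 0.
Both inputs are positive at the optimum. The calcium and fibre requirements are met with equality.
Solving gives x1 = 1.632, x2 = 1.589.
Objective = 0.6·1.632 + 0.31·1.589 = 1.4718.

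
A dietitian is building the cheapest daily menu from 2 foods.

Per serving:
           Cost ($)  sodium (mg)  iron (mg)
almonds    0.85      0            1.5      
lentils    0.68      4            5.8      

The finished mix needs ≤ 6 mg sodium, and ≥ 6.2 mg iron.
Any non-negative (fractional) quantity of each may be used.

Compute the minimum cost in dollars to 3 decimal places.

Let x1 = servings of almonds, x2 = servings of lentils.
Minimise 0.85x1 + 0.68x2 with:
  4x2 ≤ 6   (sodium)
  1.5x1 + 5.8x2 ≥ 6.2   (iron)
  x1, x2 ≥ 0.
The optimal basis is {lentils}; almonds drops out. Binding constraint: iron.
So lentils = 1.069 servings.
Hence cost = 0.68·1.069 = $0.72692.

$0.727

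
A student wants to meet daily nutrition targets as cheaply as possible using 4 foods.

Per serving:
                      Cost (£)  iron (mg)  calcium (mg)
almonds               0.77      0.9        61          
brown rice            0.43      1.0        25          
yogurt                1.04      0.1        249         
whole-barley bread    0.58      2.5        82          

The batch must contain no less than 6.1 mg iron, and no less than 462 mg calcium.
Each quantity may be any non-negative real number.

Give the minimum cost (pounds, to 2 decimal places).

£2.50

Treat it as an LP. Let x1 = servings of almonds, x2 = servings of brown rice, x3 = servings of yogurt, x4 = servings of whole-barley bread.
min 0.77x1 + 0.43x2 + 1.04x3 + 0.58x4 with:
  0.9x1 + 1x2 + 0.1x3 + 2.5x4 ≥ 6.1   (iron)
  61x1 + 25x2 + 249x3 + 82x4 ≥ 462   (calcium)
  x1, x2, x3, x4 ≥ 0.
The minimum-cost mix takes nothing from almonds, brown rice — only yogurt, whole-barley bread. There the iron and calcium constraints are tight.
So yogurt = 1.066 servings, whole-barley bread = 2.397 servings.
Objective = 1.04·1.066 + 0.58·2.397 = 2.4989.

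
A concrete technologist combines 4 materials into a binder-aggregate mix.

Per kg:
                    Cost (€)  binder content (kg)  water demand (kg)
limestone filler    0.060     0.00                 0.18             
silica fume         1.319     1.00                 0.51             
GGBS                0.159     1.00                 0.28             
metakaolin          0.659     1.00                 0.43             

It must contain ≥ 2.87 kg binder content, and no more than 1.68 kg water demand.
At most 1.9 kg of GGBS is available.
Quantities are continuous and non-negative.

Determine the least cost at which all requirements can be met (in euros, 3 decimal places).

Treat it as an LP. Let x1 = kg of limestone filler, x2 = kg of silica fume, x3 = kg of GGBS, x4 = kg of metakaolin.
Minimise 0.06x1 + 1.319x2 + 0.159x3 + 0.659x4 subject to:
  1x2 + 1x3 + 1x4 ≥ 2.87   (binder content)
  0.18x1 + 0.51x2 + 0.28x3 + 0.43x4 ≤ 1.68   (water demand)
  x3 ≤ 1.9
  x1, x2, x3, x4 ≥ 0.
At the optimum only GGBS, metakaolin are positive (limestone filler, silica fume = 0). The binder content and the GGBS cap requirements are met with equality.
So GGBS = 1.9 kg, metakaolin = 0.97 kg.
Cost = 0.159·1.9 + 0.659·0.97 = 0.94133.

€0.941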